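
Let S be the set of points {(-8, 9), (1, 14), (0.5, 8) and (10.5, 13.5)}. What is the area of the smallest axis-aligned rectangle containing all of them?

111

x ranges over [-8, 10.5], width 18.5.
y ranges over [8, 14], height 6.
Area = 18.5 × 6 = 111.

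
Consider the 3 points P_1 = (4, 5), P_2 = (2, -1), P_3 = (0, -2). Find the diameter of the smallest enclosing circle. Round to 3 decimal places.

Side lengths²: P_1P_2² = 40, P_1P_3² = 65, P_2P_3² = 5.
Since P_1P_3² = 65 ≥ 40 + 5 = 45, the angle opposite P_1P_3 is not acute, so the smallest enclosing circle has P_1P_3 as diameter.
Centre = midpoint of P_1P_3 = (2, 1.5), r² = 65/4 = 16.25.
Diameter = 2r = 2√(16.25) ≈ 8.062.

8.062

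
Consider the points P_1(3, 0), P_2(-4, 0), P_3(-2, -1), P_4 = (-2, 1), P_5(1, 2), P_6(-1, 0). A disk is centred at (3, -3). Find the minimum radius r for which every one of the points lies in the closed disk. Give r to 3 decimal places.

The required radius is the distance from (3, -3) to the farthest point.
Squared distances: 9, 58, 29, 41, 29, 25.
Maximum is 58, attained at P_2.
r = √58 ≈ 7.616.

7.616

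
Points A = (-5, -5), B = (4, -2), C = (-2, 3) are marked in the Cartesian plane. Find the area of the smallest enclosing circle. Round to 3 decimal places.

Side lengths²: AB² = 90, AC² = 73, BC² = 61.
Since AB² = 90 < 73 + 61 = 134, the triangle is acute, so the smallest enclosing circle is the circumcircle.
Circumcentre = (-43/42, -27/14), r² = 22265/882.
Area = π·r² = π·22265/882 ≈ 79.306.

79.306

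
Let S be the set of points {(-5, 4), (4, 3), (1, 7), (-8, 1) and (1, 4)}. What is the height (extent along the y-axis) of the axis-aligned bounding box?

6

max y = 7, min y = 1, so height = 6.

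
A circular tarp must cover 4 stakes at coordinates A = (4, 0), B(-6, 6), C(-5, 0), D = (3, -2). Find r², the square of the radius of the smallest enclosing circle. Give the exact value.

The farthest pair is B–D with squared distance 145. The circle on this segment as diameter has centre (-1.5, 2) and r² = 145/4 = 36.25.
Check A: distance² to centre = 34.25 ≤ 36.25, so it lies inside.
All remaining points lie in this disk, and no smaller disk contains both endpoints, so this is the minimum enclosing circle.

36.25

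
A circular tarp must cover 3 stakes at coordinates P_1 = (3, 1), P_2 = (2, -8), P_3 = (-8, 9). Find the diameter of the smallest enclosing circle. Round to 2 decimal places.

Side lengths²: P_1P_2² = 82, P_1P_3² = 185, P_2P_3² = 389.
Since P_2P_3² = 389 ≥ 185 + 82 = 267, the angle opposite P_2P_3 is not acute, so the smallest enclosing circle has P_2P_3 as diameter.
Centre = midpoint of P_2P_3 = (-3, 0.5), r² = 389/4 = 97.25.
Diameter = 2r = 2√(97.25) ≈ 19.72.

19.72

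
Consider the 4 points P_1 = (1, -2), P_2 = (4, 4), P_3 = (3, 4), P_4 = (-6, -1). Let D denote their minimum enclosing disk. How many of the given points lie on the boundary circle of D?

The minimum enclosing circle of a finite set is fixed by two of the points (as a diameter) or three (as a circumcircle).
The farthest pair is P_2–P_4 with squared distance 125. The circle on this segment as diameter has centre (-1, 1.5) and r² = 125/4 = 31.25.
Check P_1: distance² to centre = 16.25 ≤ 31.25, so it lies inside.
All remaining points lie in this disk, and no smaller disk contains both endpoints, so this is the minimum enclosing circle.
The points at distance exactly r from the centre are P_2, P_4 — 2 points.

2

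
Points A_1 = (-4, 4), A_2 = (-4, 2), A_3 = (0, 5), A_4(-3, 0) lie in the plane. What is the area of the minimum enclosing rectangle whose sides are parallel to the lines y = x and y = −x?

In coordinates u = x + y, v = x − y the rectangle is axis-aligned; the map (x,y)→(u,v) scales areas by 2.
u-values: 0, -2, 5, -3; range = 5 − (-3) = 8.
v-values: -8, -6, -5, -3; range = -3 − (-8) = 5.
Area = (8 × 5) / 2 = 20.

20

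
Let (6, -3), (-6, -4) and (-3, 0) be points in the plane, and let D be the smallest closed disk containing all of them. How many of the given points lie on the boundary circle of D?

Call the three points A, B, C in the order given.
Side lengths²: AB² = 145, AC² = 90, BC² = 25.
Since AB² = 145 ≥ 90 + 25 = 115, the angle opposite AB is not acute, so the smallest enclosing circle has AB as diameter.
Centre = midpoint of AB = (0, -3.5), r² = 145/4 = 36.25.
The points at distance exactly r from the centre are (6, -3), (-6, -4) — 2 points.

2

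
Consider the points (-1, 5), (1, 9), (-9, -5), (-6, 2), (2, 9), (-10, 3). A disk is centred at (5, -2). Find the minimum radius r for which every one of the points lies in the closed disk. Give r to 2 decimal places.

The required radius is the distance from (5, -2) to the farthest point.
Squared distances: 85, 137, 205, 137, 130, 250.
Maximum is 250, attained at (-10, 3).
r = √250 ≈ 15.81.

15.81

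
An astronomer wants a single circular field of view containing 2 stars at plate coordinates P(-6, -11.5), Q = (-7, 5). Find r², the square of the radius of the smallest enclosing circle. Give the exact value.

68.3125

The smallest circle enclosing two points has them as diameter endpoints.
Centre = midpoint = (-6.5, -3.25); r² = |PQ|²/4 = 273.25/4 = 68.3125.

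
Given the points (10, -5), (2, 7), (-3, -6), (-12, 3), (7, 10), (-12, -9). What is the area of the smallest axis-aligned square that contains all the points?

The bounding box has width 22 and height 19.
An axis-aligned square enclosing the set must have side ≥ max(width, height).
So the minimum side is max(22, 19) = 22.
Area = 22² = 484.

484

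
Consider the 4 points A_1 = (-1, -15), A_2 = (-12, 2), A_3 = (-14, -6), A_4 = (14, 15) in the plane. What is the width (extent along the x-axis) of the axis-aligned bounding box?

max x = 14, min x = -14, so width = 28.

28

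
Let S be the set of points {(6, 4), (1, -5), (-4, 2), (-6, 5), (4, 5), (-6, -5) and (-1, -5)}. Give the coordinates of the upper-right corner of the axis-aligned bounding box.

(6, 5)

x-range [-6, 6], y-range [-5, 5].
The upper-right corner is (6, 5).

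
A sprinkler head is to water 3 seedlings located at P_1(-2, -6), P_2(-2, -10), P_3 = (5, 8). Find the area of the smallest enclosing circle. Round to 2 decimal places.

Side lengths²: P_1P_2² = 16, P_1P_3² = 245, P_2P_3² = 373.
Since P_2P_3² = 373 ≥ 245 + 16 = 261, the angle opposite P_2P_3 is not acute, so the smallest enclosing circle has P_2P_3 as diameter.
Centre = midpoint of P_2P_3 = (1.5, -1), r² = 373/4 = 93.25.
Area = π·r² = π·93.25 ≈ 292.95.

292.95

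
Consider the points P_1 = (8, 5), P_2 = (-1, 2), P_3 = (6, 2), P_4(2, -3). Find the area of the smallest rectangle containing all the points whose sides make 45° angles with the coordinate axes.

In coordinates u = x + y, v = x − y the rectangle is axis-aligned; the map (x,y)→(u,v) scales areas by 2.
u-values: 13, 1, 8, -1; range = 13 − (-1) = 14.
v-values: 3, -3, 4, 5; range = 5 − (-3) = 8.
Area = (14 × 8) / 2 = 56.

56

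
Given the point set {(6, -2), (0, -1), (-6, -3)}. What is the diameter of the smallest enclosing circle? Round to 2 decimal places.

Call the three points A, B, C in the order given.
Side lengths²: AB² = 37, AC² = 145, BC² = 40.
Since AC² = 145 ≥ 40 + 37 = 77, the angle opposite AC is not acute, so the smallest enclosing circle has AC as diameter.
Centre = midpoint of AC = (0, -2.5), r² = 145/4 = 36.25.
Diameter = 2r = 2√(36.25) ≈ 12.04.

12.04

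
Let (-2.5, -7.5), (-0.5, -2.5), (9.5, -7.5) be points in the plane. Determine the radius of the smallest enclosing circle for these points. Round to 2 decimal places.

Call the three points A, B, C in the order given.
Side lengths²: AB² = 29, AC² = 144, BC² = 125.
Since AC² = 144 < 125 + 29 = 154, the triangle is acute, so the smallest enclosing circle is the circumcircle.
Circumcentre = (3.5, -7), r² = 36.25.
r = √(36.25) ≈ 6.02.

6.02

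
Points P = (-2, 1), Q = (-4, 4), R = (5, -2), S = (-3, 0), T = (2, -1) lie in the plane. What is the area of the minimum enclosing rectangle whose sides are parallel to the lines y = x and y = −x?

In coordinates u = x + y, v = x − y the rectangle is axis-aligned; the map (x,y)→(u,v) scales areas by 2.
u-values: -1, 0, 3, -3, 1; range = 3 − (-3) = 6.
v-values: -3, -8, 7, -3, 3; range = 7 − (-8) = 15.
Area = (6 × 15) / 2 = 45.

45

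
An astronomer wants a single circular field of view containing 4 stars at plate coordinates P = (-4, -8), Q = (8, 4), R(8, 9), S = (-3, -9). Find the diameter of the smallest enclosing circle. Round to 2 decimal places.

The minimum enclosing circle of a finite set is fixed by two of the points (as a diameter) or three (as a circumcircle).
The farthest pair is R–S with squared distance 445. The circle on this segment as diameter has centre (2.5, 0) and r² = 445/4 = 111.25.
Check P: distance² to centre = 106.25 ≤ 111.25, so it lies inside.
All remaining points lie in this disk, and no smaller disk contains both endpoints, so this is the minimum enclosing circle.
Diameter = 2r = 2√(111.25) ≈ 21.10.

21.10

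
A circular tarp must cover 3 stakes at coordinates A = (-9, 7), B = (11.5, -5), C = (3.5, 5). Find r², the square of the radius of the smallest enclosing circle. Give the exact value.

141.0625

Side lengths²: AB² = 564.25, AC² = 160.25, BC² = 164.
Since AB² = 564.25 ≥ 164 + 160.25 = 324.25, the angle opposite AB is not acute, so the smallest enclosing circle has AB as diameter.
Centre = midpoint of AB = (1.25, 1), r² = 564.25/4 = 141.0625.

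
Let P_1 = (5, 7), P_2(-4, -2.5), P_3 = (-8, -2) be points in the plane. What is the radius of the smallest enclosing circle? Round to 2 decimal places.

Side lengths²: P_1P_2² = 171.25, P_1P_3² = 250, P_2P_3² = 16.25.
Since P_1P_3² = 250 ≥ 171.25 + 16.25 = 187.5, the angle opposite P_1P_3 is not acute, so the smallest enclosing circle has P_1P_3 as diameter.
Centre = midpoint of P_1P_3 = (-1.5, 2.5), r² = 250/4 = 62.5.
r = √(62.5) ≈ 7.91.

7.91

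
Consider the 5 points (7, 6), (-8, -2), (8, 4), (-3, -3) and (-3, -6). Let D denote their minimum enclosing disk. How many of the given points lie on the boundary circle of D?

A smallest enclosing disk is always determined by at most three of the input points on its boundary.
The minimum enclosing circle is determined by three boundary points: (7, 6), (-8, -2), (8, 4).
Their circumcentre is (-3/38, 23/19) with r² = 105485/1444.
The farthest remaining point (-3, -6) is at distance² 87397/1444 ≤ 105485/1444.
The points at distance exactly r from the centre are (7, 6), (-8, -2), (8, 4) — 3 points.

3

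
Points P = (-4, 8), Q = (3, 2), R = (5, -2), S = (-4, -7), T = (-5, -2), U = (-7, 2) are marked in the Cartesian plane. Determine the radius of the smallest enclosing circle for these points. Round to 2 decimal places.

The minimum enclosing circle of a finite set is fixed by two of the points (as a diameter) or three (as a circumcircle).
The minimum enclosing circle is determined by three boundary points: P, R, S.
Their circumcentre is (-41/18, 0.5) with r² = 9593/162.
The farthest remaining point Q is at distance² 4877/162 ≤ 9593/162.
r = √(9593/162) ≈ 7.70.

7.70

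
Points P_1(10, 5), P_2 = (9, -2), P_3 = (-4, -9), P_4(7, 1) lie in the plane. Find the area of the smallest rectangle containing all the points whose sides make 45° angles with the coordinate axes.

84

In coordinates u = x + y, v = x − y the rectangle is axis-aligned; the map (x,y)→(u,v) scales areas by 2.
u-values: 15, 7, -13, 8; range = 15 − (-13) = 28.
v-values: 5, 11, 5, 6; range = 11 − 5 = 6.
Area = (28 × 6) / 2 = 84.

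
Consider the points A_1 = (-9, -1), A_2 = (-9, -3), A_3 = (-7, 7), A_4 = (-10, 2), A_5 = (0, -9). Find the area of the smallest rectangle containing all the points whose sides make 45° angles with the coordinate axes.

In coordinates u = x + y, v = x − y the rectangle is axis-aligned; the map (x,y)→(u,v) scales areas by 2.
u-values: -10, -12, 0, -8, -9; range = 0 − (-12) = 12.
v-values: -8, -6, -14, -12, 9; range = 9 − (-14) = 23.
Area = (12 × 23) / 2 = 138.

138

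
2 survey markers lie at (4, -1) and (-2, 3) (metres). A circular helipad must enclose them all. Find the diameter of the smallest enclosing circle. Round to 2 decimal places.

7.21

The smallest circle enclosing two points has them as diameter endpoints.
Centre = midpoint = (1, 1); r² = |(4, -1)−(-2, 3)|²/4 = 52/4 = 13.
Diameter = 2r = 2√13 ≈ 7.21.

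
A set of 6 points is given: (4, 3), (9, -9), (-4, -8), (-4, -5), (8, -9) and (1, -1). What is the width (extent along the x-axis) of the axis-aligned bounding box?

max x = 9, min x = -4, so width = 13.

13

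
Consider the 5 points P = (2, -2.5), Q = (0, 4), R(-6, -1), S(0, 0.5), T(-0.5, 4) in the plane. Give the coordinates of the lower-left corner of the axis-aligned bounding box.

x-range [-6, 2], y-range [-2.5, 4].
The lower-left corner is (-6, -2.5).

(-6, -2.5)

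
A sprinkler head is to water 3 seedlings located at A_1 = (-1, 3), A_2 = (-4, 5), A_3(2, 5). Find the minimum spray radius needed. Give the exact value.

3

Side lengths²: A_1A_2² = 13, A_1A_3² = 13, A_2A_3² = 36.
Since A_2A_3² = 36 ≥ 13 + 13 = 26, the angle opposite A_2A_3 is not acute, so the smallest enclosing circle has A_2A_3 as diameter.
Centre = midpoint of A_2A_3 = (-1, 5), r² = 36/4 = 9.
r = √9 = 3.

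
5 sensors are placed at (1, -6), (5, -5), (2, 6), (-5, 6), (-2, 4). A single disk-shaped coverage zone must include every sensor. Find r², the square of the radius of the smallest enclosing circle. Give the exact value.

A smallest enclosing disk is always determined by at most three of the input points on its boundary.
The farthest pair is (5, -5)–(-5, 6) with squared distance 221. The circle on this segment as diameter has centre (0, 0.5) and r² = 221/4 = 55.25.
Check (1, -6): distance² to centre = 43.25 ≤ 55.25, so it lies inside.
All remaining points lie in this disk, and no smaller disk contains both endpoints, so this is the minimum enclosing circle.

55.25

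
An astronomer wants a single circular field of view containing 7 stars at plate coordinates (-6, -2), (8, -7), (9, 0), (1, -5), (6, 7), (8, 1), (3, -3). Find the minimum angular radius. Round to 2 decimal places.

The minimum enclosing circle is determined by three boundary points: (-6, -2), (8, -7), (6, 7).
Their circumcentre is (147/62, -41/62) with r² = 138125/1922.
The farthest remaining point (9, 0) is at distance² 85301/1922 ≤ 138125/1922.
r = √(138125/1922) ≈ 8.48.

8.48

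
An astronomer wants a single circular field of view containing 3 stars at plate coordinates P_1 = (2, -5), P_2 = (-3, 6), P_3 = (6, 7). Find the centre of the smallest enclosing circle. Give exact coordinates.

(53/26, 43/26)

Side lengths²: P_1P_2² = 146, P_1P_3² = 160, P_2P_3² = 82.
Since P_1P_3² = 160 < 146 + 82 = 228, the triangle is acute, so the smallest enclosing circle is the circumcircle.
Circumcentre = (53/26, 43/26), r² = 14965/338.
Centre = (53/26, 43/26).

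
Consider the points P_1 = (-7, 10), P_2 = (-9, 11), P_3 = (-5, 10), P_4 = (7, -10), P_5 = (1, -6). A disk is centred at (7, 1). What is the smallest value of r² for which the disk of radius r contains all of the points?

356

The required radius is the distance from (7, 1) to the farthest point.
Squared distances: 277, 356, 225, 121, 85.
Maximum is 356, attained at P_2.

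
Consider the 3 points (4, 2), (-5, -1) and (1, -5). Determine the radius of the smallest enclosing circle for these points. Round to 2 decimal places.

4.82

Call the three points A, B, C in the order given.
Side lengths²: AB² = 90, AC² = 58, BC² = 52.
Since AB² = 90 < 58 + 52 = 110, the triangle is acute, so the smallest enclosing circle is the circumcircle.
Circumcentre = (-2/9, -1/3), r² = 1885/81.
r = √(1885/81) ≈ 4.82.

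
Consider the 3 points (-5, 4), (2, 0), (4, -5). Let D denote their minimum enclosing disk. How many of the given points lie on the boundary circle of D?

Call the three points A, B, C in the order given.
Side lengths²: AB² = 65, AC² = 162, BC² = 29.
Since AC² = 162 ≥ 65 + 29 = 94, the angle opposite AC is not acute, so the smallest enclosing circle has AC as diameter.
Centre = midpoint of AC = (-0.5, -0.5), r² = 162/4 = 40.5.
The points at distance exactly r from the centre are (-5, 4), (4, -5) — 2 points.

2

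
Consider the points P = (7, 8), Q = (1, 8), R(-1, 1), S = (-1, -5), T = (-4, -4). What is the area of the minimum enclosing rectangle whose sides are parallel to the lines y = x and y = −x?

In coordinates u = x + y, v = x − y the rectangle is axis-aligned; the map (x,y)→(u,v) scales areas by 2.
u-values: 15, 9, 0, -6, -8; range = 15 − (-8) = 23.
v-values: -1, -7, -2, 4, 0; range = 4 − (-7) = 11.
Area = (23 × 11) / 2 = 126.5.

126.5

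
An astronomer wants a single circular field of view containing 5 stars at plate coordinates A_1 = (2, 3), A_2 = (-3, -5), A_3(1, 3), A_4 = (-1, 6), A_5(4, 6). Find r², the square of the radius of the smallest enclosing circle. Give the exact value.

The minimum enclosing circle of a finite set is fixed by two of the points (as a diameter) or three (as a circumcircle).
The farthest pair is A_2–A_5 with squared distance 170. The circle on this segment as diameter has centre (0.5, 0.5) and r² = 170/4 = 42.5.
Check A_1: distance² to centre = 8.5 ≤ 42.5, so it lies inside.
All remaining points lie in this disk, and no smaller disk contains both endpoints, so this is the minimum enclosing circle.

42.5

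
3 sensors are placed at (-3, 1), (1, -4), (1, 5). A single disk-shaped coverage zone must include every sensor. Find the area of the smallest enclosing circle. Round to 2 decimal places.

63.62

Call the three points A, B, C in the order given.
Side lengths²: AB² = 41, AC² = 32, BC² = 81.
Since BC² = 81 ≥ 41 + 32 = 73, the angle opposite BC is not acute, so the smallest enclosing circle has BC as diameter.
Centre = midpoint of BC = (1, 0.5), r² = 81/4 = 20.25.
Area = π·r² = π·20.25 ≈ 63.62.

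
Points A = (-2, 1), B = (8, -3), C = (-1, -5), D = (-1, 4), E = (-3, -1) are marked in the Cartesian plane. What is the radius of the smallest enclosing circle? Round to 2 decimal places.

The minimum enclosing circle is determined by three boundary points: B, C, D.
Their circumcentre is (49/18, -0.5) with r² = 5525/162.
The farthest remaining point E is at distance² 5345/162 ≤ 5525/162.
r = √(5525/162) ≈ 5.84.

5.84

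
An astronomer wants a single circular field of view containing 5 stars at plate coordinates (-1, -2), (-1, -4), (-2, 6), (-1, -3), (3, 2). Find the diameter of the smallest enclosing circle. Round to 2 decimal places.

A smallest enclosing disk is always determined by at most three of the input points on its boundary.
The farthest pair is (-1, -4)–(-2, 6) with squared distance 101. The circle on this segment as diameter has centre (-1.5, 1) and r² = 101/4 = 25.25.
Check (-1, -2): distance² to centre = 9.25 ≤ 25.25, so it lies inside.
All remaining points lie in this disk, and no smaller disk contains both endpoints, so this is the minimum enclosing circle.
Diameter = 2r = 2√(25.25) ≈ 10.05.

10.05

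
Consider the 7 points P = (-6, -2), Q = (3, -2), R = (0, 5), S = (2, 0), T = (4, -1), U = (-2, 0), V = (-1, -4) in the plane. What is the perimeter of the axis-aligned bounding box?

38

Width = max x − min x = 4 − (-6) = 10.
Height = max y − min y = 5 − (-4) = 9.
Perimeter = 2(10 + 9) = 38.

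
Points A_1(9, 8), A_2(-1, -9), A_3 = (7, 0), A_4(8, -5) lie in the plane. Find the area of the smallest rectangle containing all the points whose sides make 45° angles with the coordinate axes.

162

In coordinates u = x + y, v = x − y the rectangle is axis-aligned; the map (x,y)→(u,v) scales areas by 2.
u-values: 17, -10, 7, 3; range = 17 − (-10) = 27.
v-values: 1, 8, 7, 13; range = 13 − 1 = 12.
Area = (27 × 12) / 2 = 162.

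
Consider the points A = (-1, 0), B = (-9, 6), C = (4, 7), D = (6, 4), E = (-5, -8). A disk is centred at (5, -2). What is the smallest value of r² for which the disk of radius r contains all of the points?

The required radius is the distance from (5, -2) to the farthest point.
Squared distances: 40, 260, 82, 37, 136.
Maximum is 260, attained at B.

260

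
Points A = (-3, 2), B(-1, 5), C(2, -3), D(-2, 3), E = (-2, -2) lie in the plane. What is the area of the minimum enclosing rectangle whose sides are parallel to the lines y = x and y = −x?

In coordinates u = x + y, v = x − y the rectangle is axis-aligned; the map (x,y)→(u,v) scales areas by 2.
u-values: -1, 4, -1, 1, -4; range = 4 − (-4) = 8.
v-values: -5, -6, 5, -5, 0; range = 5 − (-6) = 11.
Area = (8 × 11) / 2 = 44.

44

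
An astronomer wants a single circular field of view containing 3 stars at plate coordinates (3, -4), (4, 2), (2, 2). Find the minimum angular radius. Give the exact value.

Call the three points A, B, C in the order given.
Side lengths²: AB² = 37, AC² = 37, BC² = 4.
Since AC² = 37 < 37 + 4 = 41, the triangle is acute, so the smallest enclosing circle is the circumcircle.
Circumcentre = (3, -11/12), r² = 1369/144.
r = √(1369/144) = 37/12.

37/12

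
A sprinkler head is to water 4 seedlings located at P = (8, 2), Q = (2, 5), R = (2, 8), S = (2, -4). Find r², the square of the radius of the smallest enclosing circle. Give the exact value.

By Welzl's lemma the MEC is supported by two points (diametrically opposite) or three points (on a circumcircle).
The farthest pair is R–S with squared distance 144. The circle on this segment as diameter has centre (2, 2) and r² = 144/4 = 36.
Check P: distance² to centre = 36 ≤ 36, so it lies inside.
All remaining points lie in this disk, and no smaller disk contains both endpoints, so this is the minimum enclosing circle.

36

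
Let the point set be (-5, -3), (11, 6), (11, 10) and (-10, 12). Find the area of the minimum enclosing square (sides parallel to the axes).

The bounding box has width 21 and height 15.
An axis-aligned square enclosing the set must have side ≥ max(width, height).
So the minimum side is max(21, 15) = 21.
Area = 21² = 441.

441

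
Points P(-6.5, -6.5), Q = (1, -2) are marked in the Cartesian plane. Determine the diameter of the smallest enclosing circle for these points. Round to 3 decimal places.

8.746

The smallest circle enclosing two points has them as diameter endpoints.
Centre = midpoint = (-2.75, -4.25); r² = |PQ|²/4 = 76.5/4 = 19.125.
Diameter = 2r = 2√(19.125) ≈ 8.746.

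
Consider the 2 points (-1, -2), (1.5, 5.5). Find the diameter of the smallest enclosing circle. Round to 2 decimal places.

The smallest circle enclosing two points has them as diameter endpoints.
Centre = midpoint = (0.25, 1.75); r² = |(-1, -2)−(1.5, 5.5)|²/4 = 62.5/4 = 15.625.
Diameter = 2r = 2√(15.625) ≈ 7.91.

7.91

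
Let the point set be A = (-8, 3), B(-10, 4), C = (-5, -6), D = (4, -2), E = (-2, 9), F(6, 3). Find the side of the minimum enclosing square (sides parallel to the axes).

16

The bounding box has width 16 and height 15.
An axis-aligned square enclosing the set must have side ≥ max(width, height).
So the minimum side is max(16, 15) = 16.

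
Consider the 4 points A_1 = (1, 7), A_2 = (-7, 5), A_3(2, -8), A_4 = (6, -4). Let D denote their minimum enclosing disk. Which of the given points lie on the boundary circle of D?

A_2, A_3, A_4

By Welzl's lemma the MEC is supported by two points (diametrically opposite) or three points (on a circumcircle).
The minimum enclosing circle is determined by three boundary points: A_2, A_3, A_4.
Their circumcentre is (-29/22, -15/22) with r² = 15625/242.
The farthest remaining point A_1 is at distance² 15581/242 ≤ 15625/242.
The points at distance exactly r from the centre are A_2, A_3, A_4 — 3 points.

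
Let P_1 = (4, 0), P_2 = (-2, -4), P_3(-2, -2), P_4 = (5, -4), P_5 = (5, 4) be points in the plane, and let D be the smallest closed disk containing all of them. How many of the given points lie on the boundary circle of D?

A smallest enclosing disk is always determined by at most three of the input points on its boundary.
The farthest pair is P_2–P_5 with squared distance 113. The circle on this segment as diameter has centre (1.5, 0) and r² = 113/4 = 28.25.
Check P_1: distance² to centre = 6.25 ≤ 28.25, so it lies inside.
All remaining points lie in this disk, and no smaller disk contains both endpoints, so this is the minimum enclosing circle.
The points at distance exactly r from the centre are P_2, P_4, P_5 — 3 points.

3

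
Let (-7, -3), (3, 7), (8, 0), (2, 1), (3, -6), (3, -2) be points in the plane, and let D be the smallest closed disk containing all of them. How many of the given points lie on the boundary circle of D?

3

A smallest enclosing disk is always determined by at most three of the input points on its boundary.
The minimum enclosing circle is determined by three boundary points: (-7, -3), (3, 7), (8, 0).
Their circumcentre is (0.25, -0.25) with r² = 60.125.
The farthest remaining point (3, -6) is at distance² 40.625 ≤ 60.125.
The points at distance exactly r from the centre are (-7, -3), (3, 7), (8, 0) — 3 points.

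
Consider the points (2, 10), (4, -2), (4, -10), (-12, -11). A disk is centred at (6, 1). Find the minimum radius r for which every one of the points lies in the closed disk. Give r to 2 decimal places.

21.63

The required radius is the distance from (6, 1) to the farthest point.
Squared distances: 97, 13, 125, 468.
Maximum is 468, attained at (-12, -11).
r = √468 ≈ 21.63.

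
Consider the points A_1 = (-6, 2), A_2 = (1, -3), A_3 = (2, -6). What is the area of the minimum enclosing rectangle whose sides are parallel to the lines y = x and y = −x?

16

In coordinates u = x + y, v = x − y the rectangle is axis-aligned; the map (x,y)→(u,v) scales areas by 2.
u-values: -4, -2, -4; range = -2 − (-4) = 2.
v-values: -8, 4, 8; range = 8 − (-8) = 16.
Area = (2 × 16) / 2 = 16.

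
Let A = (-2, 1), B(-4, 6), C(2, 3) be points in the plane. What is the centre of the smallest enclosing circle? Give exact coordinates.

Side lengths²: AB² = 29, AC² = 20, BC² = 45.
Since BC² = 45 < 29 + 20 = 49, the triangle is acute, so the smallest enclosing circle is the circumcircle.
Circumcentre = (-1.125, 4.25), r² = 11.328125.
Centre = (-1.125, 4.25).

(-1.125, 4.25)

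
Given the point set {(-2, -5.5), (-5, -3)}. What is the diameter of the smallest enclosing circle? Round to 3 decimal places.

3.905

The smallest circle enclosing two points has them as diameter endpoints.
Centre = midpoint = (-3.5, -4.25); r² = |(-2, -5.5)−(-5, -3)|²/4 = 15.25/4 = 3.8125.
Diameter = 2r = 2√(3.8125) ≈ 3.905.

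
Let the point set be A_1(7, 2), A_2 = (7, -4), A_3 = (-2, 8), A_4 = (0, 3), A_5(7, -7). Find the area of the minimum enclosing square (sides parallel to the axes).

The bounding box has width 9 and height 15.
An axis-aligned square enclosing the set must have side ≥ max(width, height).
So the minimum side is max(9, 15) = 15.
Area = 15² = 225.

225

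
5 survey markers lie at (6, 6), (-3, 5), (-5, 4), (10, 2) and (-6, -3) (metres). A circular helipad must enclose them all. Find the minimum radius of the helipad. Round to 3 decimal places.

The farthest pair is (10, 2)–(-6, -3) with squared distance 281. The circle on this segment as diameter has centre (2, -0.5) and r² = 281/4 = 70.25.
Check (6, 6): distance² to centre = 58.25 ≤ 70.25, so it lies inside.
All remaining points lie in this disk, and no smaller disk contains both endpoints, so this is the minimum enclosing circle.
r = √(70.25) ≈ 8.382.

8.382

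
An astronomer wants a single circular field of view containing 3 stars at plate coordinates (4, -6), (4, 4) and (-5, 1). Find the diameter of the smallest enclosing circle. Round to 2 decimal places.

Call the three points A, B, C in the order given.
Side lengths²: AB² = 100, AC² = 130, BC² = 90.
Since AC² = 130 < 100 + 90 = 190, the triangle is acute, so the smallest enclosing circle is the circumcircle.
Circumcentre = (2/3, -1), r² = 325/9.
Diameter = 2r = 2√(325/9) ≈ 12.02.

12.02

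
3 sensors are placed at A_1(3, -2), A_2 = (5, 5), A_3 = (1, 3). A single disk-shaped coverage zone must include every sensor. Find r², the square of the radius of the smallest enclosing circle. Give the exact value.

13.25

Side lengths²: A_1A_2² = 53, A_1A_3² = 29, A_2A_3² = 20.
Since A_1A_2² = 53 ≥ 29 + 20 = 49, the angle opposite A_1A_2 is not acute, so the smallest enclosing circle has A_1A_2 as diameter.
Centre = midpoint of A_1A_2 = (4, 1.5), r² = 53/4 = 13.25.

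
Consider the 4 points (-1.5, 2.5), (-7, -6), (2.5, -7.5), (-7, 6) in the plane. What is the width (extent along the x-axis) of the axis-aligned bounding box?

9.5

max x = 2.5, min x = -7, so width = 9.5.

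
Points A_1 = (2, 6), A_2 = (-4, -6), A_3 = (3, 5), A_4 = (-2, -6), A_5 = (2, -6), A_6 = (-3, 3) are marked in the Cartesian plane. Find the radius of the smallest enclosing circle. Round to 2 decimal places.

6.71

By Welzl's lemma the MEC is supported by two points (diametrically opposite) or three points (on a circumcircle).
The farthest pair is A_1–A_2 with squared distance 180. The circle on this segment as diameter has centre (-1, 0) and r² = 180/4 = 45.
Check A_3: distance² to centre = 41 ≤ 45, so it lies inside.
All remaining points lie in this disk, and no smaller disk contains both endpoints, so this is the minimum enclosing circle.
r = √45 ≈ 6.71.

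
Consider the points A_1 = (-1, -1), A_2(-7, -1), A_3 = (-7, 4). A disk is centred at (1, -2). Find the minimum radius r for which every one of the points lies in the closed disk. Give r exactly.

10

The required radius is the distance from (1, -2) to the farthest point.
Squared distances: 5, 65, 100.
Maximum is 100, attained at A_3.
r = √100 = 10.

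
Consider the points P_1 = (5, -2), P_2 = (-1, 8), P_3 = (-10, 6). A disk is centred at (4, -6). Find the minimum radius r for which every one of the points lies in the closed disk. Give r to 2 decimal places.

18.44

The required radius is the distance from (4, -6) to the farthest point.
Squared distances: 17, 221, 340.
Maximum is 340, attained at P_3.
r = √340 ≈ 18.44.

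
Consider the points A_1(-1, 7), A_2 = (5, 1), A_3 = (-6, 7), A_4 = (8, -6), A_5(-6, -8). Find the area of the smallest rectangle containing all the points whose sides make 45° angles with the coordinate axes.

In coordinates u = x + y, v = x − y the rectangle is axis-aligned; the map (x,y)→(u,v) scales areas by 2.
u-values: 6, 6, 1, 2, -14; range = 6 − (-14) = 20.
v-values: -8, 4, -13, 14, 2; range = 14 − (-13) = 27.
Area = (20 × 27) / 2 = 270.

270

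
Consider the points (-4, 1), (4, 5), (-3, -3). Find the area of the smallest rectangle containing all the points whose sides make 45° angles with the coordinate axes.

In coordinates u = x + y, v = x − y the rectangle is axis-aligned; the map (x,y)→(u,v) scales areas by 2.
u-values: -3, 9, -6; range = 9 − (-6) = 15.
v-values: -5, -1, 0; range = 0 − (-5) = 5.
Area = (15 × 5) / 2 = 37.5.

37.5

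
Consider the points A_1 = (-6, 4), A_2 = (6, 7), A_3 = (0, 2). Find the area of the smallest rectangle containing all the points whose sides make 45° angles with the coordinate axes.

In coordinates u = x + y, v = x − y the rectangle is axis-aligned; the map (x,y)→(u,v) scales areas by 2.
u-values: -2, 13, 2; range = 13 − (-2) = 15.
v-values: -10, -1, -2; range = -1 − (-10) = 9.
Area = (15 × 9) / 2 = 67.5.

67.5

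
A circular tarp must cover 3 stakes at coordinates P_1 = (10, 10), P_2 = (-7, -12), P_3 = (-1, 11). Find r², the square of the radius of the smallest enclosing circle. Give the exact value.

193.25

Side lengths²: P_1P_2² = 773, P_1P_3² = 122, P_2P_3² = 565.
Since P_1P_2² = 773 ≥ 565 + 122 = 687, the angle opposite P_1P_2 is not acute, so the smallest enclosing circle has P_1P_2 as diameter.
Centre = midpoint of P_1P_2 = (1.5, -1), r² = 773/4 = 193.25.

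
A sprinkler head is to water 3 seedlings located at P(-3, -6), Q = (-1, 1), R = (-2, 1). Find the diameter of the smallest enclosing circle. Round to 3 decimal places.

7.280

Side lengths²: PQ² = 53, PR² = 50, QR² = 1.
Since PQ² = 53 ≥ 50 + 1 = 51, the angle opposite PQ is not acute, so the smallest enclosing circle has PQ as diameter.
Centre = midpoint of PQ = (-2, -2.5), r² = 53/4 = 13.25.
Diameter = 2r = 2√(13.25) ≈ 7.280.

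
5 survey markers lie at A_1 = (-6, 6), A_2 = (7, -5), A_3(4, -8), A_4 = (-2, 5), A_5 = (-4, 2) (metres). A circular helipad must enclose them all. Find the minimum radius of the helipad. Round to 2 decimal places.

The minimum enclosing circle is determined by three boundary points: A_1, A_2, A_3.
Their circumcentre is (-5/12, -7/12) with r² = 5365/72.
The farthest remaining point A_4 is at distance² 2425/72 ≤ 5365/72.
r = √(5365/72) ≈ 8.63.

8.63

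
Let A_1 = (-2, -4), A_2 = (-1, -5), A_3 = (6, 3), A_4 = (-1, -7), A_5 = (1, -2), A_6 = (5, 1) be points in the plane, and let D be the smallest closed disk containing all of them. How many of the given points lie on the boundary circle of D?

2

By Welzl's lemma the MEC is supported by two points (diametrically opposite) or three points (on a circumcircle).
The farthest pair is A_3–A_4 with squared distance 149. The circle on this segment as diameter has centre (2.5, -2) and r² = 149/4 = 37.25.
Check A_1: distance² to centre = 24.25 ≤ 37.25, so it lies inside.
All remaining points lie in this disk, and no smaller disk contains both endpoints, so this is the minimum enclosing circle.
The points at distance exactly r from the centre are A_3, A_4 — 2 points.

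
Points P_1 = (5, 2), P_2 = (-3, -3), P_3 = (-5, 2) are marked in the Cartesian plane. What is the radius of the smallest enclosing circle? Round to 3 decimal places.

Side lengths²: P_1P_2² = 89, P_1P_3² = 100, P_2P_3² = 29.
Since P_1P_3² = 100 < 89 + 29 = 118, the triangle is acute, so the smallest enclosing circle is the circumcircle.
Circumcentre = (0, 1.1), r² = 25.81.
r = √(25.81) ≈ 5.080.

5.080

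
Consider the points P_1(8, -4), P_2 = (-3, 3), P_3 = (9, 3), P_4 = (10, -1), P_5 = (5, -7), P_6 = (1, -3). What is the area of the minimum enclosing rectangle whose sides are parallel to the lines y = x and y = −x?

In coordinates u = x + y, v = x − y the rectangle is axis-aligned; the map (x,y)→(u,v) scales areas by 2.
u-values: 4, 0, 12, 9, -2, -2; range = 12 − (-2) = 14.
v-values: 12, -6, 6, 11, 12, 4; range = 12 − (-6) = 18.
Area = (14 × 18) / 2 = 126.

126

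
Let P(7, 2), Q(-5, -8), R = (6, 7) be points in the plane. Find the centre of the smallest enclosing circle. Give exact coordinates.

(0.5, -0.5)

Side lengths²: PQ² = 244, PR² = 26, QR² = 346.
Since QR² = 346 ≥ 244 + 26 = 270, the angle opposite QR is not acute, so the smallest enclosing circle has QR as diameter.
Centre = midpoint of QR = (0.5, -0.5), r² = 346/4 = 86.5.
Centre = (0.5, -0.5).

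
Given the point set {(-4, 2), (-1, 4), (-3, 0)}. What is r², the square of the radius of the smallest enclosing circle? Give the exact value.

Call the three points A, B, C in the order given.
Side lengths²: AB² = 13, AC² = 5, BC² = 20.
Since BC² = 20 ≥ 13 + 5 = 18, the angle opposite BC is not acute, so the smallest enclosing circle has BC as diameter.
Centre = midpoint of BC = (-2, 2), r² = 20/4 = 5.

5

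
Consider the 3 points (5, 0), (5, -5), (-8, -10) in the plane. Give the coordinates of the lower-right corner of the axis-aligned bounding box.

x-range [-8, 5], y-range [-10, 0].
The lower-right corner is (5, -10).

(5, -10)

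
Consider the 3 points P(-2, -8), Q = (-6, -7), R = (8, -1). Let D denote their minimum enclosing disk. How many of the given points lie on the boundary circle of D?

Side lengths²: PQ² = 17, PR² = 149, QR² = 232.
Since QR² = 232 ≥ 149 + 17 = 166, the angle opposite QR is not acute, so the smallest enclosing circle has QR as diameter.
Centre = midpoint of QR = (1, -4), r² = 232/4 = 58.
The points at distance exactly r from the centre are Q, R — 2 points.

2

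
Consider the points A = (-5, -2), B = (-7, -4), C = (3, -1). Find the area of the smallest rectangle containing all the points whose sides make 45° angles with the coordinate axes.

45.5

In coordinates u = x + y, v = x − y the rectangle is axis-aligned; the map (x,y)→(u,v) scales areas by 2.
u-values: -7, -11, 2; range = 2 − (-11) = 13.
v-values: -3, -3, 4; range = 4 − (-3) = 7.
Area = (13 × 7) / 2 = 45.5.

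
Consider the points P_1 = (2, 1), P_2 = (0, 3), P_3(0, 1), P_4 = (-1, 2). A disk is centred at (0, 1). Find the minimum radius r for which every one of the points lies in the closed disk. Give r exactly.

The required radius is the distance from (0, 1) to the farthest point.
Squared distances: 4, 4, 0, 2.
Maximum is 4, attained at P_1.
r = √4 = 2.

2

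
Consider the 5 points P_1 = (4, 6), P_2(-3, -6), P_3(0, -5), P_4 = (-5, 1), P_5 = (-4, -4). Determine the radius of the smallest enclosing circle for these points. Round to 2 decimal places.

The minimum enclosing circle of a finite set is fixed by two of the points (as a diameter) or three (as a circumcircle).
The farthest pair is P_1–P_2 with squared distance 193. The circle on this segment as diameter has centre (0.5, 0) and r² = 193/4 = 48.25.
Check P_3: distance² to centre = 25.25 ≤ 48.25, so it lies inside.
All remaining points lie in this disk, and no smaller disk contains both endpoints, so this is the minimum enclosing circle.
r = √(48.25) ≈ 6.95.

6.95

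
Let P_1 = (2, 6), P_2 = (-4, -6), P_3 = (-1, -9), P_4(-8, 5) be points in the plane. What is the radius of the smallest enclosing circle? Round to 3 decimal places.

The minimum enclosing circle is determined by three boundary points: P_1, P_3, P_4.
Their circumcentre is (-33/14, -13/14) with r² = 6565/98.
The farthest remaining point P_2 is at distance² 2785/98 ≤ 6565/98.
r = √(6565/98) ≈ 8.185.

8.185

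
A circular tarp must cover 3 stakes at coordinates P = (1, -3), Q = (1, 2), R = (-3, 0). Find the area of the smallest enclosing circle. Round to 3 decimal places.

Side lengths²: PQ² = 25, PR² = 25, QR² = 20.
Since PR² = 25 < 25 + 20 = 45, the triangle is acute, so the smallest enclosing circle is the circumcircle.
Circumcentre = (-0.25, -0.5), r² = 7.8125.
Area = π·r² = π·7.8125 ≈ 24.544.

24.544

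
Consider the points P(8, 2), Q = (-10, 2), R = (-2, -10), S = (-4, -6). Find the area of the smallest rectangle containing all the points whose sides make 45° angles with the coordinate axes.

220

In coordinates u = x + y, v = x − y the rectangle is axis-aligned; the map (x,y)→(u,v) scales areas by 2.
u-values: 10, -8, -12, -10; range = 10 − (-12) = 22.
v-values: 6, -12, 8, 2; range = 8 − (-12) = 20.
Area = (22 × 20) / 2 = 220.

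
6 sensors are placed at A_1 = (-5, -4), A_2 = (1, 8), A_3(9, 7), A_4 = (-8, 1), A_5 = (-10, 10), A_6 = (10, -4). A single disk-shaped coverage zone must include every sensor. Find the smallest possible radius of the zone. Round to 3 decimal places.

A smallest enclosing disk is always determined by at most three of the input points on its boundary.
The farthest pair is A_5–A_6 with squared distance 596. The circle on this segment as diameter has centre (0, 3) and r² = 596/4 = 149.
Check A_1: distance² to centre = 74 ≤ 149, so it lies inside.
All remaining points lie in this disk, and no smaller disk contains both endpoints, so this is the minimum enclosing circle.
r = √149 ≈ 12.207.

12.207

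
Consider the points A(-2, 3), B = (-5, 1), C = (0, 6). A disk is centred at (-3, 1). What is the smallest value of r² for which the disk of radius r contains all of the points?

The required radius is the distance from (-3, 1) to the farthest point.
Squared distances: 5, 4, 34.
Maximum is 34, attained at C.

34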